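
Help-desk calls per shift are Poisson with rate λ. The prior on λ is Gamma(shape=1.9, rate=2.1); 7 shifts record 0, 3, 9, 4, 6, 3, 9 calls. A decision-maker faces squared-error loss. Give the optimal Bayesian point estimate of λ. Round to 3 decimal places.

3.945

Σ counts = 34. Posterior: Gamma(shape = 1.9+34 = 35.9, rate = 2.1+7 = 9.1).
Mode = (α−1)/β = 34.9/9.1 = 3.835.
Mean = α/β = 35.9/9.1 = 3.945.
Squared-error loss ⇒ the optimal estimator is the posterior mean.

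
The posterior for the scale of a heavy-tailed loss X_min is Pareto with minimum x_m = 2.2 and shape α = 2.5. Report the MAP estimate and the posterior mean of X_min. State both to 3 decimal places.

The Pareto density is strictly decreasing on [x_m, ∞), so the mode is x_m = 2.200.
Mean = α·x_m/(α−1) = 2.5·2.2/1.5 = 3.667.
The posterior is right-skewed, so the mean exceeds the mode.

X_min_MAP = 2.200, E[X_min|data] = 3.667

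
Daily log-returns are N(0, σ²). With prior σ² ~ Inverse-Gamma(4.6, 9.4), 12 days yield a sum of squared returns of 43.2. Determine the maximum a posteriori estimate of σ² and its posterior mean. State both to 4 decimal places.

Posterior: Inverse-Gamma(shape = 4.6+12/2 = 10.6, scale = 9.4+43.2/2 = 31.0).
Mode = β/(α+1) = 31.0/11.6 = 2.6724.
Mean = β/(α−1) = 31.0/9.6 = 3.2292.
The mean is pulled above the mode by the posterior's right skew.

MAP = 2.6724; posterior mean = 3.2292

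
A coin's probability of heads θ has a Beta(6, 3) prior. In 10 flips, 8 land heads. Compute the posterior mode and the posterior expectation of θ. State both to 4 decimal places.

θ_MAP = 0.7647, E[θ|data] = 0.7368

Posterior: Beta(6+8, 3+2) = Beta(14, 5).
Mode = (14−1)/(14+5−2) = 13/17 = 0.7647.
Mean = 14/(14+5) = 14/19 = 0.7368.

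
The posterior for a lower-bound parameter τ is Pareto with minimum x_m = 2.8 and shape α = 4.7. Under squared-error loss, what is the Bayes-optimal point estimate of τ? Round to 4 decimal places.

3.5568

The Pareto density is strictly decreasing on [x_m, ∞), so the mode is x_m = 2.8000.
Mean = α·x_m/(α−1) = 4.7·2.8/3.7 = 3.5568.
Squared-error loss ⇒ the optimal estimator is the posterior mean.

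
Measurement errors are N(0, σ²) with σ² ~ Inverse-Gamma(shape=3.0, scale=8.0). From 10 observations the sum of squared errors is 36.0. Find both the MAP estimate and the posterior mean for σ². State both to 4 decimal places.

Posterior: Inverse-Gamma(shape = 3.0+10/2 = 8.0, scale = 8.0+36.0/2 = 26.0).
Mode = β/(α+1) = 26.0/9.0 = 2.8889.
Mean = β/(α−1) = 26.0/7.0 = 3.7143.

MAP estimate = 2.8889, posterior mean = 3.7143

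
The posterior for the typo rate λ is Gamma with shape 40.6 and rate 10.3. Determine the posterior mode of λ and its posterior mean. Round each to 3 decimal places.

posterior mode = 3.845, posterior mean = 3.942

Mode = (α−1)/β = 39.6/10.3 = 3.845.
Mean = α/β = 40.6/10.3 = 3.942.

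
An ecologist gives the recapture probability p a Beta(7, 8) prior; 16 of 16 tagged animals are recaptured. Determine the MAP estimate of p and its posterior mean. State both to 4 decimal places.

Posterior: Beta(7+16, 8+0) = Beta(23, 8).
Mode = (23−1)/(23+8−2) = 22/29 = 0.7586.
Mean = 23/(23+8) = 23/31 = 0.7419.

MAP = 0.7586, posterior mean = 0.7419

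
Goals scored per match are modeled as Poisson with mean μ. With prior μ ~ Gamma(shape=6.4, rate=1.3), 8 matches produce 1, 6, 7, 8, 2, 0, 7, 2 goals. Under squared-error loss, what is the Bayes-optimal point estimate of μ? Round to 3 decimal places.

Σ counts = 33. Posterior: Gamma(shape = 6.4+33 = 39.4, rate = 1.3+8 = 9.3).
Mode = (α−1)/β = 38.4/9.3 = 4.129.
Mean = α/β = 39.4/9.3 = 4.237.
Squared-error loss ⇒ the optimal estimator is the posterior mean.

4.237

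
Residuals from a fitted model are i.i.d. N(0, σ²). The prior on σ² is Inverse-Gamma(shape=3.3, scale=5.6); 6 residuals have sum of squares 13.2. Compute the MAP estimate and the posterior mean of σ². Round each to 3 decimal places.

MAP: 1.671. Posterior mean: 2.302.

Posterior: Inverse-Gamma(shape = 3.3+6/2 = 6.3, scale = 5.6+13.2/2 = 12.2).
Mode = β/(α+1) = 12.2/7.3 = 1.671.
Mean = β/(α−1) = 12.2/5.3 = 2.302.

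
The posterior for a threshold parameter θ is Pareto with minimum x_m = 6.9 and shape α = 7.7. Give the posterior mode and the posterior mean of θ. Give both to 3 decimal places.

MAP: 6.900. Posterior mean: 7.930.

The Pareto density is strictly decreasing on [x_m, ∞), so the mode is x_m = 6.900.
Mean = α·x_m/(α−1) = 7.7·6.9/6.7 = 7.930.
The posterior is right-skewed, so the mean exceeds the mode.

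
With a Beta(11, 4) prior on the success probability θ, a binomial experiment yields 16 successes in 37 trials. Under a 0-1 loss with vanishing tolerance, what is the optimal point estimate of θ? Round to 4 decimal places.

Posterior: Beta(11+16, 4+21) = Beta(27, 25).
Mode = (27−1)/(27+25−2) = 26/50 = 0.5200.
Mean = 27/(27+25) = 27/52 = 0.5192.
This is the posterior mode — the MAP estimate.

0.5200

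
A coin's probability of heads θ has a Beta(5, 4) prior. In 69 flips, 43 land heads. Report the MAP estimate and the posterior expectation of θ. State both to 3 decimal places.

Posterior: Beta(5+43, 4+26) = Beta(48, 30).
Mode = (48−1)/(48+30−2) = 47/76 = 0.618.
Mean = 48/(48+30) = 48/78 = 0.615.
Left-skewed posterior ⇒ mean < mode.

MAP = 0.618; posterior mean = 0.615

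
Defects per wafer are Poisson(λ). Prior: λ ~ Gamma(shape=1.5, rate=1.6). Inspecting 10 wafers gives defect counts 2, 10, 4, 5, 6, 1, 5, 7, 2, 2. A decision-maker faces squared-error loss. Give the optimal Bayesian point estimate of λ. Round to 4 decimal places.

3.9224

Σ counts = 44. Posterior: Gamma(shape = 1.5+44 = 45.5, rate = 1.6+10 = 11.6).
Mode = (α−1)/β = 44.5/11.6 = 3.8362.
Mean = α/β = 45.5/11.6 = 3.9224.
Squared-error loss ⇒ the optimal estimator is the posterior mean.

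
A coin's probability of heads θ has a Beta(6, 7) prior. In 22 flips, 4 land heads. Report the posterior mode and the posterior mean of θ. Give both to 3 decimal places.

Posterior: Beta(6+4, 7+18) = Beta(10, 25).
Mode = (10−1)/(10+25−2) = 9/33 = 0.273.
Mean = 10/(10+25) = 10/35 = 0.286.
The mean is pulled above the mode by the posterior's right skew.

θ_MAP = 0.273, E[θ|data] = 0.286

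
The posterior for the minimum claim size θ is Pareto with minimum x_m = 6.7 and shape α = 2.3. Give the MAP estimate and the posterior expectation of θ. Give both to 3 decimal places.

The Pareto density is strictly decreasing on [x_m, ∞), so the mode is x_m = 6.700.
Mean = α·x_m/(α−1) = 2.3·6.7/1.3 = 11.854.

MAP = 6.700; posterior mean = 11.854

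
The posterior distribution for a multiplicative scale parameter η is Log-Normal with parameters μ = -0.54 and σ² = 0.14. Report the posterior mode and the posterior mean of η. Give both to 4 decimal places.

MAP: 0.5066. Posterior mean: 0.6250.

Mode = exp(μ − σ²) = exp(-0.68) = 0.5066.
Mean = exp(μ + σ²/2) = exp(-0.470) = 0.6250.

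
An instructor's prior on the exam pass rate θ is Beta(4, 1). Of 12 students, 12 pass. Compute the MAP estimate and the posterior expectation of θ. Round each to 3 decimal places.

Posterior: Beta(4+12, 1+0) = Beta(16, 1).
Since β = 1 ≤ 1 and α > 1, the Beta density is monotone increasing on [0,1]; the mode is at 1.
Mean = 16/(16+1) = 0.941.
The posterior is left-skewed, so the mode exceeds the mean.

MAP = 1.000; posterior mean = 0.941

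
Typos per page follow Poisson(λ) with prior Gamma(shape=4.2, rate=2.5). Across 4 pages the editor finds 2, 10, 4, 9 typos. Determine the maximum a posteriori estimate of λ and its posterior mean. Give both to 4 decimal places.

Σ counts = 25. Posterior: Gamma(shape = 4.2+25 = 29.2, rate = 2.5+4 = 6.5).
Mode = (α−1)/β = 28.2/6.5 = 4.3385.
Mean = α/β = 29.2/6.5 = 4.4923.

maximum a posteriori estimate = 4.3385, posterior mean = 4.4923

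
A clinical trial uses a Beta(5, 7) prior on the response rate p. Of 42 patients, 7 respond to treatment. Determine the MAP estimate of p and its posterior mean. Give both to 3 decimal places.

MAP: 0.212. Posterior mean: 0.222.

Posterior: Beta(5+7, 7+35) = Beta(12, 42).
Mode = (12−1)/(12+42−2) = 11/52 = 0.212.
Mean = 12/(12+42) = 12/54 = 0.222.
Mean > mode: the posterior has a right tail.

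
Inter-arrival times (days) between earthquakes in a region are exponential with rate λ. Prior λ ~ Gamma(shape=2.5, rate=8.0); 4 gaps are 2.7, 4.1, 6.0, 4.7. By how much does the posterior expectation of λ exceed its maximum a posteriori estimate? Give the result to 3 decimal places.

Σ times = 17.5. Posterior: Gamma(shape = 2.5+4 = 6.5, rate = 8.0+17.5 = 25.5).
Mode = (α−1)/β = 5.5/25.5 = 0.216.
Mean = α/β = 6.5/25.5 = 0.255.
Difference = 0.255 − 0.216 = 0.039.

0.039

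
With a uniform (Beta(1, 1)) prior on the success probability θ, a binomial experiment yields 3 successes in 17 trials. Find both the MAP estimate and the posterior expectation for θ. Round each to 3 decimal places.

Posterior: Beta(1+3, 1+14) = Beta(4, 15).
Mode = (4−1)/(4+15−2) = 3/17 = 0.176.
With a flat prior the MAP equals the MLE, 3/17.
Mean = 4/(4+15) = 4/19 = 0.211.

MAP = 0.176, posterior mean = 0.211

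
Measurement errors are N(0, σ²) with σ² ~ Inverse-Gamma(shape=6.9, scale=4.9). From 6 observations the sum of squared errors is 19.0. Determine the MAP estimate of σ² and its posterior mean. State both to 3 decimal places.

σ²_MAP = 1.321, E[σ²|data] = 1.618

Posterior: Inverse-Gamma(shape = 6.9+6/2 = 9.9, scale = 4.9+19.0/2 = 14.4).
Mode = β/(α+1) = 14.4/10.9 = 1.321.
Mean = β/(α−1) = 14.4/8.9 = 1.618.
The mean is pulled above the mode by the posterior's right skew.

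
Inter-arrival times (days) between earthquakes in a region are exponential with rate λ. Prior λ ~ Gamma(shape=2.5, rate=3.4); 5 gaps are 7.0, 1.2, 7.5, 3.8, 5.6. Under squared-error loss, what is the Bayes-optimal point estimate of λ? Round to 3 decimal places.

Σ times = 25.1. Posterior: Gamma(shape = 2.5+5 = 7.5, rate = 3.4+25.1 = 28.5).
Mode = (α−1)/β = 6.5/28.5 = 0.228.
Mean = α/β = 7.5/28.5 = 0.263.
Squared-error loss ⇒ the optimal estimator is the posterior mean.

0.263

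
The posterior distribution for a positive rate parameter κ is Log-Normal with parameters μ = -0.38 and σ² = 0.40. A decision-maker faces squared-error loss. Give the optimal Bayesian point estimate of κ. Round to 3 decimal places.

Mode = exp(μ − σ²) = exp(-0.78) = 0.458.
Mean = exp(μ + σ²/2) = exp(-0.180) = 0.835.
Squared-error loss ⇒ the optimal estimator is the posterior mean.

0.835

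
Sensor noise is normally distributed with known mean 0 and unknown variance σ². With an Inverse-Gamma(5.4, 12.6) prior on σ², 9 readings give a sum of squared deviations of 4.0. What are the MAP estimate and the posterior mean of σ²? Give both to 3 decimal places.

MAP: 1.339. Posterior mean: 1.640.

Posterior: Inverse-Gamma(shape = 5.4+9/2 = 9.9, scale = 12.6+4.0/2 = 14.6).
Mode = β/(α+1) = 14.6/10.9 = 1.339.
Mean = β/(α−1) = 14.6/8.9 = 1.640.
Mean > mode: the posterior has a right tail.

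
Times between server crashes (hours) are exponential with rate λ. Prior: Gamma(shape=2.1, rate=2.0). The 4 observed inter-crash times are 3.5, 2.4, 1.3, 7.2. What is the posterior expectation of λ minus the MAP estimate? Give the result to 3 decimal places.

0.061

Σ times = 14.4. Posterior: Gamma(shape = 2.1+4 = 6.1, rate = 2.0+14.4 = 16.4).
Mode = (α−1)/β = 5.1/16.4 = 0.311.
Mean = α/β = 6.1/16.4 = 0.372.
Difference = 0.372 − 0.311 = 0.061.
The mean is pulled above the mode by the posterior's right skew.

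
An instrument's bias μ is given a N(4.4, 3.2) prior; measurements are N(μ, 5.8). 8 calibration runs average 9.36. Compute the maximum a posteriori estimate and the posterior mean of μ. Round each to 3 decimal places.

MAP: 8.444. Posterior mean: 8.444.

Posterior for μ is Normal. Precision-weighted mean: (1/3.2·4.4 + 8/5.8·9.36) / (1/3.2 + 8/5.8) = 8.444.
A Normal posterior is symmetric, so mode = mean.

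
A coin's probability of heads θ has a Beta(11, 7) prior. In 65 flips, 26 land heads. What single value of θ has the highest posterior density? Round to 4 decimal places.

0.4444

Posterior: Beta(11+26, 7+39) = Beta(37, 46).
Mode = (37−1)/(37+46−2) = 36/81 = 0.4444.
Mean = 37/(37+46) = 37/83 = 0.4458.
This is the posterior mode — the MAP estimate.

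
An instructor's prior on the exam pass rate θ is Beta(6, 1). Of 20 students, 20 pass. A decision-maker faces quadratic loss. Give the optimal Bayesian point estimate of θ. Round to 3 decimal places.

0.963

Posterior: Beta(6+20, 1+0) = Beta(26, 1).
Since β = 1 ≤ 1 and α > 1, the Beta density is monotone increasing on [0,1]; the mode is at 1.
Mean = 26/(26+1) = 0.963.
Quadratic loss ⇒ the optimal estimator is the posterior mean.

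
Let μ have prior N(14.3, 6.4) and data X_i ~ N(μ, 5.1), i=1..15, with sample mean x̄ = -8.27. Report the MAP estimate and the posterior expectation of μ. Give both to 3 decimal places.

Posterior for μ is Normal. Precision-weighted mean: (1/6.4·14.3 + 15/5.1·-8.27) / (1/6.4 + 15/5.1) = -7.131.
A Normal posterior is symmetric, so mode = mean.

MAP = -7.131; posterior mean = -7.131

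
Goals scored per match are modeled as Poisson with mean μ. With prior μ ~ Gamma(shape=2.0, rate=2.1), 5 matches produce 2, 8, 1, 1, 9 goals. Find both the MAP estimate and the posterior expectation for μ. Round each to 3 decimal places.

Σ counts = 21. Posterior: Gamma(shape = 2.0+21 = 23.0, rate = 2.1+5 = 7.1).
Mode = (α−1)/β = 22.0/7.1 = 3.099.
Mean = α/β = 23.0/7.1 = 3.239.
The posterior is right-skewed, so the mean exceeds the mode.

MAP = 3.099, posterior mean = 3.239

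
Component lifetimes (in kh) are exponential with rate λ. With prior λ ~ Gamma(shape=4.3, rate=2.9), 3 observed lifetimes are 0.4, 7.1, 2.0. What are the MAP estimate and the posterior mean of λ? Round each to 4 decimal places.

MAP = 0.5081; posterior mean = 0.5887

Σ times = 9.5. Posterior: Gamma(shape = 4.3+3 = 7.3, rate = 2.9+9.5 = 12.4).
Mode = (α−1)/β = 6.3/12.4 = 0.5081.
Mean = α/β = 7.3/12.4 = 0.5887.
The mean is pulled above the mode by the posterior's right skew.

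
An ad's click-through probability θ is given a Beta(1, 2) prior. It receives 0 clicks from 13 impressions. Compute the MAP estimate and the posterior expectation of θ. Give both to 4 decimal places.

MAP = 0.0000, posterior mean = 0.0625

Posterior: Beta(1+0, 2+13) = Beta(1, 15).
Since α = 1 ≤ 1 and β > 1, the Beta density is monotone decreasing on [0,1]; the mode is at 0.
Mean = 1/(1+15) = 0.0625.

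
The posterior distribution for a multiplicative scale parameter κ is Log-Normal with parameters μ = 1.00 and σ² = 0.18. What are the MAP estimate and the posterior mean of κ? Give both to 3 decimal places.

Mode = exp(μ − σ²) = exp(0.82) = 2.270.
Mean = exp(μ + σ²/2) = exp(1.090) = 2.974.

κ_MAP = 2.270, E[κ|data] = 2.974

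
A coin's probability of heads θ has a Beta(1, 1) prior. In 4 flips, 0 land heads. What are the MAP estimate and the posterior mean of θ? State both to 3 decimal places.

θ_MAP = 0.000, E[θ|data] = 0.167

Posterior: Beta(1+0, 1+4) = Beta(1, 5).
Since α = 1 ≤ 1 and β > 1, the Beta density is monotone decreasing on [0,1]; the mode is at 0.
Mean = 1/(1+5) = 0.167.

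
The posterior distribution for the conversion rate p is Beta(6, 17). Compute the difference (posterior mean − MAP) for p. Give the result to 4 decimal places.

Mode = (6−1)/(6+17−2) = 5/21 = 0.2381.
Mean = 6/(6+17) = 6/23 = 0.2609.
Difference = 0.2609 − 0.2381 = 0.0228.

0.0228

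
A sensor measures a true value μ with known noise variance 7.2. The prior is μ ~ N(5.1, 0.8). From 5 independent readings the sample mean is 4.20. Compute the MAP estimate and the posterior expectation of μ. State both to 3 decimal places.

Posterior for μ is Normal. Precision-weighted mean: (1/0.8·5.1 + 5/7.2·4.20) / (1/0.8 + 5/7.2) = 4.779.
A Normal posterior is symmetric, so mode = mean.

MAP estimate = 4.779, posterior expectation = 4.779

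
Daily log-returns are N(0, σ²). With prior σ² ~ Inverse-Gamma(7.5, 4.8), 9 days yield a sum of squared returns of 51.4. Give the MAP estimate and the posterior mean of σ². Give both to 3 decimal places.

Posterior: Inverse-Gamma(shape = 7.5+9/2 = 12.0, scale = 4.8+51.4/2 = 30.5).
Mode = β/(α+1) = 30.5/13.0 = 2.346.
Mean = β/(α−1) = 30.5/11.0 = 2.773.

MAP estimate = 2.346, posterior mean = 2.773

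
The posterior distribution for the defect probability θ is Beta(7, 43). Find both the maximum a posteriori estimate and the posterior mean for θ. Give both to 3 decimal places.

Mode = (7−1)/(7+43−2) = 6/48 = 0.125.
Mean = 7/(7+43) = 7/50 = 0.140.
The posterior is right-skewed, so the mean exceeds the mode.

maximum a posteriori estimate = 0.125, posterior mean = 0.140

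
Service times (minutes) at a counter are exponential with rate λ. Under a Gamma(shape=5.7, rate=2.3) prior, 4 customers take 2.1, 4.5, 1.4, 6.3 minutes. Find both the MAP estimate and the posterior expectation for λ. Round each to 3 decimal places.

λ_MAP = 0.524, E[λ|data] = 0.584

Σ times = 14.3. Posterior: Gamma(shape = 5.7+4 = 9.7, rate = 2.3+14.3 = 16.6).
Mode = (α−1)/β = 8.7/16.6 = 0.524.
Mean = α/β = 9.7/16.6 = 0.584.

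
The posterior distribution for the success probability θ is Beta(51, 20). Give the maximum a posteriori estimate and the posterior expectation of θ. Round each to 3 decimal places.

Mode = (51−1)/(51+20−2) = 50/69 = 0.725.
Mean = 51/(51+20) = 51/71 = 0.718.

MAP = 0.725; posterior mean = 0.718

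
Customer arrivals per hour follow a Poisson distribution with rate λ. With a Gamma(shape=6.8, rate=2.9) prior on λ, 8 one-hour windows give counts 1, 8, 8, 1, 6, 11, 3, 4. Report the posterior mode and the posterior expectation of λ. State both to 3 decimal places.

Σ counts = 42. Posterior: Gamma(shape = 6.8+42 = 48.8, rate = 2.9+8 = 10.9).
Mode = (α−1)/β = 47.8/10.9 = 4.385.
Mean = α/β = 48.8/10.9 = 4.477.

λ_MAP = 4.385, E[λ|data] = 4.477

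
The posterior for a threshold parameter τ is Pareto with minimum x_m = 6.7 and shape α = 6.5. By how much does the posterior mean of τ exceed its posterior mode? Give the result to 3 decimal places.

1.218

The Pareto density is strictly decreasing on [x_m, ∞), so the mode is x_m = 6.700.
Mean = α·x_m/(α−1) = 6.5·6.7/5.5 = 7.918.
Difference = 7.918 − 6.700 = 1.218.
The mean is pulled above the mode by the posterior's right skew.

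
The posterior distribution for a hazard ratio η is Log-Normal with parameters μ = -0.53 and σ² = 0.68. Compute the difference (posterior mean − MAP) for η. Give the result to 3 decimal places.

Mode = exp(μ − σ²) = exp(-1.21) = 0.298.
Mean = exp(μ + σ²/2) = exp(-0.190) = 0.827.
Difference = 0.827 − 0.298 = 0.529.
Right-skewed posterior ⇒ mode < mean.

0.529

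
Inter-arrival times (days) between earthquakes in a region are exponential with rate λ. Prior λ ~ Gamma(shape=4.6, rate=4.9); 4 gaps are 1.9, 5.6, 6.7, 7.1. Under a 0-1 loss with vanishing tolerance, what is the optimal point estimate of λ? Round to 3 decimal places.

0.290

Σ times = 21.3. Posterior: Gamma(shape = 4.6+4 = 8.6, rate = 4.9+21.3 = 26.2).
Mode = (α−1)/β = 7.6/26.2 = 0.290.
Mean = α/β = 8.6/26.2 = 0.328.
This is the posterior mode — the MAP estimate.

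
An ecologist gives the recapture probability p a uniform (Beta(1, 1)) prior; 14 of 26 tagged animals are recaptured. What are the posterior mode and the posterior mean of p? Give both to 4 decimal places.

Posterior: Beta(1+14, 1+12) = Beta(15, 13).
Mode = (15−1)/(15+13−2) = 14/26 = 0.5385.
With a flat prior the MAP equals the MLE, 14/26.
Mean = 15/(15+13) = 15/28 = 0.5357.

p_MAP = 0.5385, E[p|data] = 0.5357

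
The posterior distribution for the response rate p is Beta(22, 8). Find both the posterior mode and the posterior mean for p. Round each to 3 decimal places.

Mode = (22−1)/(22+8−2) = 21/28 = 0.750.
Mean = 22/(22+8) = 22/30 = 0.733.

p_MAP = 0.750, E[p|data] = 0.733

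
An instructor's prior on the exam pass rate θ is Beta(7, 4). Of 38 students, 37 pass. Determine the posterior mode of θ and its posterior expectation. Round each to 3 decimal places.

θ_MAP = 0.915, E[θ|data] = 0.898

Posterior: Beta(7+37, 4+1) = Beta(44, 5).
Mode = (44−1)/(44+5−2) = 43/47 = 0.915.
Mean = 44/(44+5) = 44/49 = 0.898.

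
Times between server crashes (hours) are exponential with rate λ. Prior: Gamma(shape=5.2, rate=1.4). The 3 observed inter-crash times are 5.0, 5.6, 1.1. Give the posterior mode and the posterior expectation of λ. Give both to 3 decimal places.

posterior mode = 0.550, posterior expectation = 0.626

Σ times = 11.7. Posterior: Gamma(shape = 5.2+3 = 8.2, rate = 1.4+11.7 = 13.1).
Mode = (α−1)/β = 7.2/13.1 = 0.550.
Mean = α/β = 8.2/13.1 = 0.626.
Right-skewed posterior ⇒ mode < mean.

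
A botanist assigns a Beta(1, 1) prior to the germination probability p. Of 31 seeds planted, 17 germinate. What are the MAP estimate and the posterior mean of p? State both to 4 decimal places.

Posterior: Beta(1+17, 1+14) = Beta(18, 15).
Mode = (18−1)/(18+15−2) = 17/31 = 0.5484.
Mean = 18/(18+15) = 18/33 = 0.5455.

MAP = 0.5484; posterior mean = 0.5455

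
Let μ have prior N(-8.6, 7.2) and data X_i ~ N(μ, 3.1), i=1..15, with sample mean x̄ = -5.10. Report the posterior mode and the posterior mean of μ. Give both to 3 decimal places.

μ_MAP = -5.198, E[μ|data] = -5.198

Posterior for μ is Normal. Precision-weighted mean: (1/7.2·-8.6 + 15/3.1·-5.10) / (1/7.2 + 15/3.1) = -5.198.
A Normal posterior is symmetric, so mode = mean.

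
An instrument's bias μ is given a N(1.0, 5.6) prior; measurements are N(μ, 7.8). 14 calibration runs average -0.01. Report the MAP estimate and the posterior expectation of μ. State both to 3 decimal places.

Posterior for μ is Normal. Precision-weighted mean: (1/5.6·1.0 + 14/7.8·-0.01) / (1/5.6 + 14/7.8) = 0.081.
A Normal posterior is symmetric, so mode = mean.

MAP: 0.081. Posterior mean: 0.081.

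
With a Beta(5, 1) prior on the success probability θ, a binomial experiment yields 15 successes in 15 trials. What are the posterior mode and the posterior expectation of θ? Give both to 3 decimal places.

Posterior: Beta(5+15, 1+0) = Beta(20, 1).
Since β = 1 ≤ 1 and α > 1, the Beta density is monotone increasing on [0,1]; the mode is at 1.
Mean = 20/(20+1) = 0.952.

MAP = 1.000, posterior mean = 0.952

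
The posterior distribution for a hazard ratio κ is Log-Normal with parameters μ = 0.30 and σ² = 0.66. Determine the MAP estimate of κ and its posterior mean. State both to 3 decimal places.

MAP: 0.698. Posterior mean: 1.878.

Mode = exp(μ − σ²) = exp(-0.36) = 0.698.
Mean = exp(μ + σ²/2) = exp(0.630) = 1.878.
The posterior is right-skewed, so the mean exceeds the mode.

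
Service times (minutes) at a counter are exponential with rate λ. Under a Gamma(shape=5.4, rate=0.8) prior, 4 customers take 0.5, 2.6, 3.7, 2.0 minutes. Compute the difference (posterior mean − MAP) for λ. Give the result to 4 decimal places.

0.1042

Σ times = 8.8. Posterior: Gamma(shape = 5.4+4 = 9.4, rate = 0.8+8.8 = 9.6).
Mode = (α−1)/β = 8.4/9.6 = 0.8750.
Mean = α/β = 9.4/9.6 = 0.9792.
Difference = 0.9792 − 0.8750 = 0.1042.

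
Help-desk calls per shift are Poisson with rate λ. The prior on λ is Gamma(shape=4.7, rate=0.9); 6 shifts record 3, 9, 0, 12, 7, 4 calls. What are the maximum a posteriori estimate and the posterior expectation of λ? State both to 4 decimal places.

MAP = 5.6087, posterior mean = 5.7536

Σ counts = 35. Posterior: Gamma(shape = 4.7+35 = 39.7, rate = 0.9+6 = 6.9).
Mode = (α−1)/β = 38.7/6.9 = 5.6087.
Mean = α/β = 39.7/6.9 = 5.7536.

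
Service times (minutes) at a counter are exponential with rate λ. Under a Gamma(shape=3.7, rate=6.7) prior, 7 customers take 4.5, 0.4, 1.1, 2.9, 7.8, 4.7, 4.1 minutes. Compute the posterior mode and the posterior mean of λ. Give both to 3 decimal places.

Σ times = 25.5. Posterior: Gamma(shape = 3.7+7 = 10.7, rate = 6.7+25.5 = 32.2).
Mode = (α−1)/β = 9.7/32.2 = 0.301.
Mean = α/β = 10.7/32.2 = 0.332.
Right-skewed posterior ⇒ mode < mean.

MAP: 0.301. Posterior mean: 0.332.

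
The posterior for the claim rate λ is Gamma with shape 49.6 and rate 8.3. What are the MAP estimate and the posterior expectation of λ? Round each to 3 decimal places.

λ_MAP = 5.855, E[λ|data] = 5.976

Mode = (α−1)/β = 48.6/8.3 = 5.855.
Mean = α/β = 49.6/8.3 = 5.976.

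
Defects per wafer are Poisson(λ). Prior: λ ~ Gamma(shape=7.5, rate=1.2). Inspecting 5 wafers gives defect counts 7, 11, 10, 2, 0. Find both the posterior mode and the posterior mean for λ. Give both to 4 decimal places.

posterior mode = 5.8871, posterior mean = 6.0484

Σ counts = 30. Posterior: Gamma(shape = 7.5+30 = 37.5, rate = 1.2+5 = 6.2).
Mode = (α−1)/β = 36.5/6.2 = 5.8871.
Mean = α/β = 37.5/6.2 = 6.0484.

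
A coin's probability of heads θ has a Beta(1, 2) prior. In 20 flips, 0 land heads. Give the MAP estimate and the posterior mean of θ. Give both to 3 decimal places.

MAP = 0.000; posterior mean = 0.043

Posterior: Beta(1+0, 2+20) = Beta(1, 22).
Since α = 1 ≤ 1 and β > 1, the Beta density is monotone decreasing on [0,1]; the mode is at 0.
Mean = 1/(1+22) = 0.043.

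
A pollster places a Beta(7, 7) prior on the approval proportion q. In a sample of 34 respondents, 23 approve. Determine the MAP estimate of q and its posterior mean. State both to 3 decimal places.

MAP = 0.630; posterior mean = 0.625

Posterior: Beta(7+23, 7+11) = Beta(30, 18).
Mode = (30−1)/(30+18−2) = 29/46 = 0.630.
Mean = 30/(30+18) = 30/48 = 0.625.
The mean is pulled below the mode by the posterior's left skew.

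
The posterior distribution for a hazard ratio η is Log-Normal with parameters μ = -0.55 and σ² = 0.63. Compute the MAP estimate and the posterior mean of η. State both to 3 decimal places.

Mode = exp(μ − σ²) = exp(-1.18) = 0.307.
Mean = exp(μ + σ²/2) = exp(-0.235) = 0.791.
Mean > mode: the posterior has a right tail.

MAP = 0.307, posterior mean = 0.791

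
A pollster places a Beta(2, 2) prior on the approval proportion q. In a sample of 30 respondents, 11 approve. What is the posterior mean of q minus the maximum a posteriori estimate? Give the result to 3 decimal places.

Posterior: Beta(2+11, 2+19) = Beta(13, 21).
Mode = (13−1)/(13+21−2) = 12/32 = 0.375.
Mean = 13/(13+21) = 13/34 = 0.382.
Difference = 0.382 − 0.375 = 0.007.
The posterior is right-skewed, so the mean exceeds the mode.

0.007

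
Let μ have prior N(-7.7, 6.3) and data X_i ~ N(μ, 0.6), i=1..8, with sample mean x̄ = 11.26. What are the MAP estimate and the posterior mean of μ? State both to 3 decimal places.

MAP = 11.037, posterior mean = 11.037

Posterior for μ is Normal. Precision-weighted mean: (1/6.3·-7.7 + 8/0.6·11.26) / (1/6.3 + 8/0.6) = 11.037.
A Normal posterior is symmetric, so mode = mean.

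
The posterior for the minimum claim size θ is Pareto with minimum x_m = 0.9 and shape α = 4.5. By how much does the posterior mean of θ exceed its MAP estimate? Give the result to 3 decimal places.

The Pareto density is strictly decreasing on [x_m, ∞), so the mode is x_m = 0.900.
Mean = α·x_m/(α−1) = 4.5·0.9/3.5 = 1.157.
Difference = 1.157 − 0.900 = 0.257.

0.257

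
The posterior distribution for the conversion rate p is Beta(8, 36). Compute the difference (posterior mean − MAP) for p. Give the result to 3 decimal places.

Mode = (8−1)/(8+36−2) = 7/42 = 0.167.
Mean = 8/(8+36) = 8/44 = 0.182.
Difference = 0.182 − 0.167 = 0.015.
The posterior is right-skewed, so the mean exceeds the mode.

0.015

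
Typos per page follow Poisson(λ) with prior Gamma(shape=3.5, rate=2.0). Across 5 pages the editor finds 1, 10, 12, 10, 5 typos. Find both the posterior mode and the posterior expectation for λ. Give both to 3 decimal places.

Σ counts = 38. Posterior: Gamma(shape = 3.5+38 = 41.5, rate = 2.0+5 = 7.0).
Mode = (α−1)/β = 40.5/7.0 = 5.786.
Mean = α/β = 41.5/7.0 = 5.929.

MAP = 5.786, posterior mean = 5.929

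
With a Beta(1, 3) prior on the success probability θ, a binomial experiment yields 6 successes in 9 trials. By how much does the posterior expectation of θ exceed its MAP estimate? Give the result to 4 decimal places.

-0.0070

Posterior: Beta(1+6, 3+3) = Beta(7, 6).
Mode = (7−1)/(7+6−2) = 6/11 = 0.5455.
Mean = 7/(7+6) = 7/13 = 0.5385.
Difference = 0.5385 − 0.5455 = -0.0070.
Mode > mean: the posterior has a left tail.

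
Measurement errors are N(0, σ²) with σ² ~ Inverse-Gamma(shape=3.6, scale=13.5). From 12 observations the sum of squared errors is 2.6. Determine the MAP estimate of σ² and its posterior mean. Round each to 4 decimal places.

Posterior: Inverse-Gamma(shape = 3.6+12/2 = 9.6, scale = 13.5+2.6/2 = 14.8).
Mode = β/(α+1) = 14.8/10.6 = 1.3962.
Mean = β/(α−1) = 14.8/8.6 = 1.7209.

σ²_MAP = 1.3962, E[σ²|data] = 1.7209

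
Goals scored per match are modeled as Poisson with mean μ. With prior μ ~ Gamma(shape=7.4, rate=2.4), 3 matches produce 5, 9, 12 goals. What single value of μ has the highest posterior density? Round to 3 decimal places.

6.000

Σ counts = 26. Posterior: Gamma(shape = 7.4+26 = 33.4, rate = 2.4+3 = 5.4).
Mode = (α−1)/β = 32.4/5.4 = 6.000.
Mean = α/β = 33.4/5.4 = 6.185.
This is the posterior mode — the MAP estimate.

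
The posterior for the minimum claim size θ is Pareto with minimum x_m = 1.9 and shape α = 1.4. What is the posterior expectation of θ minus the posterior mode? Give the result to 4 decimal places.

4.7500

The Pareto density is strictly decreasing on [x_m, ∞), so the mode is x_m = 1.9000.
Mean = α·x_m/(α−1) = 1.4·1.9/0.4 = 6.6500.
Difference = 6.6500 − 1.9000 = 4.7500.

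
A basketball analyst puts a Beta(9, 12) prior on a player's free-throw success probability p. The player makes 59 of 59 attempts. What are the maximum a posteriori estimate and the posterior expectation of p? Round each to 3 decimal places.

MAP: 0.859. Posterior mean: 0.850.

Posterior: Beta(9+59, 12+0) = Beta(68, 12).
Mode = (68−1)/(68+12−2) = 67/78 = 0.859.
Mean = 68/(68+12) = 68/80 = 0.850.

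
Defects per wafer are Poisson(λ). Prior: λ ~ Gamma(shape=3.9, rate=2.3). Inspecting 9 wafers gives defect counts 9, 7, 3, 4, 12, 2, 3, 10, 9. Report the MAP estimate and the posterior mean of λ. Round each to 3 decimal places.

MAP = 5.478; posterior mean = 5.566

Σ counts = 59. Posterior: Gamma(shape = 3.9+59 = 62.9, rate = 2.3+9 = 11.3).
Mode = (α−1)/β = 61.9/11.3 = 5.478.
Mean = α/β = 62.9/11.3 = 5.566.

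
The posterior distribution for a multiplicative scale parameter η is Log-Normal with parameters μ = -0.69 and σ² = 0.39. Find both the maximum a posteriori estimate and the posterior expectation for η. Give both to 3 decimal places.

maximum a posteriori estimate = 0.340, posterior expectation = 0.610

Mode = exp(μ − σ²) = exp(-1.08) = 0.340.
Mean = exp(μ + σ²/2) = exp(-0.495) = 0.610.
Mean > mode: the posterior has a right tail.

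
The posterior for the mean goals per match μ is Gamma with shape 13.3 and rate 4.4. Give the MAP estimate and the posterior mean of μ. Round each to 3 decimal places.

MAP = 2.795, posterior mean = 3.023

Mode = (α−1)/β = 12.3/4.4 = 2.795.
Mean = α/β = 13.3/4.4 = 3.023.
Right-skewed posterior ⇒ mode < mean.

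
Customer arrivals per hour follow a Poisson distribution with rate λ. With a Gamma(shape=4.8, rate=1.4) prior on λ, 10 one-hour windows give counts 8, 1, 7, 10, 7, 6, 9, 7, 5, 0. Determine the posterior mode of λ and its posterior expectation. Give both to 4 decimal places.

Σ counts = 60. Posterior: Gamma(shape = 4.8+60 = 64.8, rate = 1.4+10 = 11.4).
Mode = (α−1)/β = 63.8/11.4 = 5.5965.
Mean = α/β = 64.8/11.4 = 5.6842.
Mean > mode: the posterior has a right tail.

λ_MAP = 5.5965, E[λ|data] = 5.6842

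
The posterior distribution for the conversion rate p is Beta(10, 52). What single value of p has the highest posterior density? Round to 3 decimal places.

0.150

Mode = (10−1)/(10+52−2) = 9/60 = 0.150.
Mean = 10/(10+52) = 10/62 = 0.161.
This is the posterior mode — the MAP estimate.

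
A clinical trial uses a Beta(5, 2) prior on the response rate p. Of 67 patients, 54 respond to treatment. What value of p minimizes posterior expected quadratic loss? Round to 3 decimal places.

Posterior: Beta(5+54, 2+13) = Beta(59, 15).
Mode = (59−1)/(59+15−2) = 58/72 = 0.806.
Mean = 59/(59+15) = 59/74 = 0.797.
Quadratic loss ⇒ the optimal estimator is the posterior mean.

0.797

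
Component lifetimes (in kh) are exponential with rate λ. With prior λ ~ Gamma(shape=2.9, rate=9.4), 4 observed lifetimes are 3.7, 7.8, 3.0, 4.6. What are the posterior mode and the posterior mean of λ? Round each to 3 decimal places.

Σ times = 19.1. Posterior: Gamma(shape = 2.9+4 = 6.9, rate = 9.4+19.1 = 28.5).
Mode = (α−1)/β = 5.9/28.5 = 0.207.
Mean = α/β = 6.9/28.5 = 0.242.
The mean is pulled above the mode by the posterior's right skew.

posterior mode = 0.207, posterior mean = 0.242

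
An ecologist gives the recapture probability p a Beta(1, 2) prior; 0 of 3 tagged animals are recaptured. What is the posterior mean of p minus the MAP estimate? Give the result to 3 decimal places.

Posterior: Beta(1+0, 2+3) = Beta(1, 5).
Since α = 1 ≤ 1 and β > 1, the Beta density is monotone decreasing on [0,1]; the mode is at 0.
Mean = 1/(1+5) = 0.167.
Difference = 0.167 − 0.000 = 0.167.
Mean > mode: the posterior has a right tail.

0.167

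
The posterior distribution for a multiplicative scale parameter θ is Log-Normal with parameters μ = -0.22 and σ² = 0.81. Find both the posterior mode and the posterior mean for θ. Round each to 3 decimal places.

Mode = exp(μ − σ²) = exp(-1.03) = 0.357.
Mean = exp(μ + σ²/2) = exp(0.185) = 1.203.
Mean > mode: the posterior has a right tail.

MAP: 0.357. Posterior mean: 1.203.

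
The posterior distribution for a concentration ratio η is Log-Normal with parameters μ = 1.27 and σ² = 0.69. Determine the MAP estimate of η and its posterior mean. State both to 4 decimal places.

MAP estimate = 1.7860, posterior mean = 5.0279

Mode = exp(μ − σ²) = exp(0.58) = 1.7860.
Mean = exp(μ + σ²/2) = exp(1.615) = 5.0279.
The posterior is right-skewed, so the mean exceeds the mode.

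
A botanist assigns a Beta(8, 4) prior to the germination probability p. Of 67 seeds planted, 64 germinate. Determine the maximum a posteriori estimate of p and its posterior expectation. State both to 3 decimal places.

p_MAP = 0.922, E[p|data] = 0.911

Posterior: Beta(8+64, 4+3) = Beta(72, 7).
Mode = (72−1)/(72+7−2) = 71/77 = 0.922.
Mean = 72/(72+7) = 72/79 = 0.911.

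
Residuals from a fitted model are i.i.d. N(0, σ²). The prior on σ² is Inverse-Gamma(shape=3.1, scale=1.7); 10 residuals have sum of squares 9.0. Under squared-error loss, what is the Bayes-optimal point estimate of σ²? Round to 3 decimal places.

Posterior: Inverse-Gamma(shape = 3.1+10/2 = 8.1, scale = 1.7+9.0/2 = 6.2).
Mode = β/(α+1) = 6.2/9.1 = 0.681.
Mean = β/(α−1) = 6.2/7.1 = 0.873.
Squared-error loss ⇒ the optimal estimator is the posterior mean.

0.873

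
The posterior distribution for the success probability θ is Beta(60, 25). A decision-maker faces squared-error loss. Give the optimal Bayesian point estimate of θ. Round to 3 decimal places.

0.706

Mode = (60−1)/(60+25−2) = 59/83 = 0.711.
Mean = 60/(60+25) = 60/85 = 0.706.
Squared-error loss ⇒ the optimal estimator is the posterior mean.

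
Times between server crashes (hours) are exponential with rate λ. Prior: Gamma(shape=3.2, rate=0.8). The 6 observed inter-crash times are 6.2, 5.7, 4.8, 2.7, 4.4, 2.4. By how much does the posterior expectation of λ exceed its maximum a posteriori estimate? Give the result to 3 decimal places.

0.037

Σ times = 26.2. Posterior: Gamma(shape = 3.2+6 = 9.2, rate = 0.8+26.2 = 27.0).
Mode = (α−1)/β = 8.2/27.0 = 0.304.
Mean = α/β = 9.2/27.0 = 0.341.
Difference = 0.341 − 0.304 = 0.037.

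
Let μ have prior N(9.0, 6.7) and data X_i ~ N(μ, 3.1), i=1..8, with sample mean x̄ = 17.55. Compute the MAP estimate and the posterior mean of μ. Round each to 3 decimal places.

Posterior for μ is Normal. Precision-weighted mean: (1/6.7·9.0 + 8/3.1·17.55) / (1/6.7 + 8/3.1) = 17.083.
A Normal posterior is symmetric, so mode = mean.

μ_MAP = 17.083, E[μ|data] = 17.083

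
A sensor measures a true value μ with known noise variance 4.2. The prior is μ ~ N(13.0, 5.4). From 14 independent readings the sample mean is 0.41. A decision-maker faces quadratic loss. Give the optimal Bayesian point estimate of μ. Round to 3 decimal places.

1.073

Posterior for μ is Normal. Precision-weighted mean: (1/5.4·13.0 + 14/4.2·0.41) / (1/5.4 + 14/4.2) = 1.073.
A Normal posterior is symmetric, so mode = mean.
Quadratic loss ⇒ the optimal estimator is the posterior mean.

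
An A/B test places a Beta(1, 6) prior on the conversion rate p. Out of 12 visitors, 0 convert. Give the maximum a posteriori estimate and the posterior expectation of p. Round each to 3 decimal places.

MAP = 0.000, posterior mean = 0.053

Posterior: Beta(1+0, 6+12) = Beta(1, 18).
Since α = 1 ≤ 1 and β > 1, the Beta density is monotone decreasing on [0,1]; the mode is at 0.
Mean = 1/(1+18) = 0.053.
Right-skewed posterior ⇒ mode < mean.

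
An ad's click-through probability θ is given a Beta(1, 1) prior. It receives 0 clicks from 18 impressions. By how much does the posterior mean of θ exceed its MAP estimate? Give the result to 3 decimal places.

Posterior: Beta(1+0, 1+18) = Beta(1, 19).
Since α = 1 ≤ 1 and β > 1, the Beta density is monotone decreasing on [0,1]; the mode is at 0.
Mean = 1/(1+19) = 0.050.
Difference = 0.050 − 0.000 = 0.050.

0.050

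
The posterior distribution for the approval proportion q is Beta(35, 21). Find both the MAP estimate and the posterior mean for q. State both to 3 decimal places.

Mode = (35−1)/(35+21−2) = 34/54 = 0.630.
Mean = 35/(35+21) = 35/56 = 0.625.
The mean is pulled below the mode by the posterior's left skew.

q_MAP = 0.630, E[q|data] = 0.625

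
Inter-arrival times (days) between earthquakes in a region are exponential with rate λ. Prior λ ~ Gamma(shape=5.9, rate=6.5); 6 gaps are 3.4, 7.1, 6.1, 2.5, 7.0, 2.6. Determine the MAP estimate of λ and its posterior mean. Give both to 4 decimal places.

λ_MAP = 0.3097, E[λ|data] = 0.3381

Σ times = 28.7. Posterior: Gamma(shape = 5.9+6 = 11.9, rate = 6.5+28.7 = 35.2).
Mode = (α−1)/β = 10.9/35.2 = 0.3097.
Mean = α/β = 11.9/35.2 = 0.3381.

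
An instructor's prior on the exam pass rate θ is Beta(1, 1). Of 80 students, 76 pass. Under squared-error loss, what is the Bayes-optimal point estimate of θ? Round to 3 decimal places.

0.939

Posterior: Beta(1+76, 1+4) = Beta(77, 5).
Mode = (77−1)/(77+5−2) = 76/80 = 0.950.
Mean = 77/(77+5) = 77/82 = 0.939.
Squared-error loss ⇒ the optimal estimator is the posterior mean.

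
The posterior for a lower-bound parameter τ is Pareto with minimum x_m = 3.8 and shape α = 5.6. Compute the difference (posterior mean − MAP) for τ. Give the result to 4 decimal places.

The Pareto density is strictly decreasing on [x_m, ∞), so the mode is x_m = 3.8000.
Mean = α·x_m/(α−1) = 5.6·3.8/4.6 = 4.6261.
Difference = 4.6261 − 3.8000 = 0.8261.

0.8261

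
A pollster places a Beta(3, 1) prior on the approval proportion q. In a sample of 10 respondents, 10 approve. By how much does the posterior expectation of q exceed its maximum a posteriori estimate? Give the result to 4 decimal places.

Posterior: Beta(3+10, 1+0) = Beta(13, 1).
Since β = 1 ≤ 1 and α > 1, the Beta density is monotone increasing on [0,1]; the mode is at 1.
Mean = 13/(13+1) = 0.9286.
Difference = 0.9286 − 1.0000 = -0.0714.
The posterior is left-skewed, so the mode exceeds the mean.

-0.0714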